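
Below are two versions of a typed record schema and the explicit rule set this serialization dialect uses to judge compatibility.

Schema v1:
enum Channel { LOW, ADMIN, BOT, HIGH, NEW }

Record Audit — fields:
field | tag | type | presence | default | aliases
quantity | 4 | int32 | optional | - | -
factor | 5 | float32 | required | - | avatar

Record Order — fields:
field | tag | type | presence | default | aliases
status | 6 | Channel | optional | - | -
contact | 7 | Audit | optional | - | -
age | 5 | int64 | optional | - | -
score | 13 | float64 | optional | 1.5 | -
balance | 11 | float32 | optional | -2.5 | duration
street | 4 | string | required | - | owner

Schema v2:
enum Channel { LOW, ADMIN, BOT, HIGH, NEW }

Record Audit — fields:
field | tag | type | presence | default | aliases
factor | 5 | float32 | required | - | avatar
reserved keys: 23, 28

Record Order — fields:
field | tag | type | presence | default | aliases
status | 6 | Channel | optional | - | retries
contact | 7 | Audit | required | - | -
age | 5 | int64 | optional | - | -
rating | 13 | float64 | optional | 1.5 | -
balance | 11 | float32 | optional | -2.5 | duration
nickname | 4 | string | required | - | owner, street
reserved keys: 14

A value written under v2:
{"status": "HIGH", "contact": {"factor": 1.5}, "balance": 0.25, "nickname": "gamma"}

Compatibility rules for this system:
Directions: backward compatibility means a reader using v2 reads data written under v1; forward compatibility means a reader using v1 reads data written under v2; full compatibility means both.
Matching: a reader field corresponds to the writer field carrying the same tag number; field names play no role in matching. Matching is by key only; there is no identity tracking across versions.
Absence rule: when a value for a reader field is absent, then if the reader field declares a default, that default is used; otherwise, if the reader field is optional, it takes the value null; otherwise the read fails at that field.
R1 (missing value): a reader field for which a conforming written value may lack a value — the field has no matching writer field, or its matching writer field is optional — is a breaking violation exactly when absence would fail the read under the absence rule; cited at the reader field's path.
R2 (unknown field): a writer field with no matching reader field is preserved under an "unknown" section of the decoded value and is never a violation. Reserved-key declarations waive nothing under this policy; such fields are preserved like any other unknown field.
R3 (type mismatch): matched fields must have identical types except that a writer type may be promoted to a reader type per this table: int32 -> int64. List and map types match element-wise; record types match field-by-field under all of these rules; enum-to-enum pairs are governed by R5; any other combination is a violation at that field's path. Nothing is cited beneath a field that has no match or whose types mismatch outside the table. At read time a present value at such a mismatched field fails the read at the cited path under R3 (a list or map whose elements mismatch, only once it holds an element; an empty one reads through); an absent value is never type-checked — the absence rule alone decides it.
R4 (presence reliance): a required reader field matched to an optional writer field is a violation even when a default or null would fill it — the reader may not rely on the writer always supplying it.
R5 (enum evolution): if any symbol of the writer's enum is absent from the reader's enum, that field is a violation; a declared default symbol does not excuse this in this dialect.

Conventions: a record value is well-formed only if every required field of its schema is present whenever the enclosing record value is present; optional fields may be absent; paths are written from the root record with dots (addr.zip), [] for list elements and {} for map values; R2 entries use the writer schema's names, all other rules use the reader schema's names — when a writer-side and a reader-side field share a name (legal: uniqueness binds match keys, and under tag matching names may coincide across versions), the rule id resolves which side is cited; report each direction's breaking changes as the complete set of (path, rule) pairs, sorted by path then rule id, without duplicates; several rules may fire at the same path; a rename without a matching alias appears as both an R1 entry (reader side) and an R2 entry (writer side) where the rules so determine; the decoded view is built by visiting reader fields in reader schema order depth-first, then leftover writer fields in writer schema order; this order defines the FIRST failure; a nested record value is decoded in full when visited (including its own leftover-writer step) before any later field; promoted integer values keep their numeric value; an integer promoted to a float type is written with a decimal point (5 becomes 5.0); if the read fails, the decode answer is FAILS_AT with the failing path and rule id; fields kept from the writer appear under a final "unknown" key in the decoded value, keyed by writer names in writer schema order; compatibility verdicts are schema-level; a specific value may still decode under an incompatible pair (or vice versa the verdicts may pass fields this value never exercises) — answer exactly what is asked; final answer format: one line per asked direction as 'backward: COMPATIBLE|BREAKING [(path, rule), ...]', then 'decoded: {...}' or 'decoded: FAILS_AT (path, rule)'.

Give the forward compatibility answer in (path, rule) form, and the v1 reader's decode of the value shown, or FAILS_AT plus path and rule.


forward: COMPATIBLE []; decoded: {"status": "HIGH", "contact": {"quantity": null, "factor": 1.5}, "age": null, "score": 1.5, "balance": 0.25, "street": "gamma"}

each type pair in Order: writer, then reader
forward on Order — v1 reading data written by v2:
  Channel -> Channel, writer optional: status aligns to status
  Audit -> Audit, writer required: contact aligns to contact
  int64 -> int64, writer optional: age aligns to age
  float64 -> float64, writer optional: score aligns to rating
  float32 -> float32, writer optional: balance aligns to balance
  string -> string, writer required: street aligns to nickname
  contact.quantity has no writer counterpart
  float32 -> float32, writer required: contact.factor aligns to contact.factor
  => forward: COMPATIBLE
decode (reader v1):
  status := "HIGH"
  contact.quantity := null (not supplied -> null)
  contact.factor := 1.5
  age := null (not supplied -> null)
  score := 1.5 (no value, default fills)
  balance := 0.25
  street := "gamma" (from writer nickname)
  => decoded: {"status": "HIGH", "contact": {"quantity": null, "factor": 1.5}, "age": null, "score": 1.5, "balance": 0.25, "street": "gamma"}
remaining Order differences; none change what is asked:
  renamed field street to nickname in record Order (alias street declared on the renamed field) -> fires no rule on Order, leaving the asked answer as it is
  renamed field score to rating in record Order -> fires no rule on Order, leaving the asked answer as it is
  removed field quantity from record Audit -> fires no rule on Order, leaving the asked answer as it is
  field contact in record Order: optional changed to required -> its effect on Order is confined to the backward direction, not asked


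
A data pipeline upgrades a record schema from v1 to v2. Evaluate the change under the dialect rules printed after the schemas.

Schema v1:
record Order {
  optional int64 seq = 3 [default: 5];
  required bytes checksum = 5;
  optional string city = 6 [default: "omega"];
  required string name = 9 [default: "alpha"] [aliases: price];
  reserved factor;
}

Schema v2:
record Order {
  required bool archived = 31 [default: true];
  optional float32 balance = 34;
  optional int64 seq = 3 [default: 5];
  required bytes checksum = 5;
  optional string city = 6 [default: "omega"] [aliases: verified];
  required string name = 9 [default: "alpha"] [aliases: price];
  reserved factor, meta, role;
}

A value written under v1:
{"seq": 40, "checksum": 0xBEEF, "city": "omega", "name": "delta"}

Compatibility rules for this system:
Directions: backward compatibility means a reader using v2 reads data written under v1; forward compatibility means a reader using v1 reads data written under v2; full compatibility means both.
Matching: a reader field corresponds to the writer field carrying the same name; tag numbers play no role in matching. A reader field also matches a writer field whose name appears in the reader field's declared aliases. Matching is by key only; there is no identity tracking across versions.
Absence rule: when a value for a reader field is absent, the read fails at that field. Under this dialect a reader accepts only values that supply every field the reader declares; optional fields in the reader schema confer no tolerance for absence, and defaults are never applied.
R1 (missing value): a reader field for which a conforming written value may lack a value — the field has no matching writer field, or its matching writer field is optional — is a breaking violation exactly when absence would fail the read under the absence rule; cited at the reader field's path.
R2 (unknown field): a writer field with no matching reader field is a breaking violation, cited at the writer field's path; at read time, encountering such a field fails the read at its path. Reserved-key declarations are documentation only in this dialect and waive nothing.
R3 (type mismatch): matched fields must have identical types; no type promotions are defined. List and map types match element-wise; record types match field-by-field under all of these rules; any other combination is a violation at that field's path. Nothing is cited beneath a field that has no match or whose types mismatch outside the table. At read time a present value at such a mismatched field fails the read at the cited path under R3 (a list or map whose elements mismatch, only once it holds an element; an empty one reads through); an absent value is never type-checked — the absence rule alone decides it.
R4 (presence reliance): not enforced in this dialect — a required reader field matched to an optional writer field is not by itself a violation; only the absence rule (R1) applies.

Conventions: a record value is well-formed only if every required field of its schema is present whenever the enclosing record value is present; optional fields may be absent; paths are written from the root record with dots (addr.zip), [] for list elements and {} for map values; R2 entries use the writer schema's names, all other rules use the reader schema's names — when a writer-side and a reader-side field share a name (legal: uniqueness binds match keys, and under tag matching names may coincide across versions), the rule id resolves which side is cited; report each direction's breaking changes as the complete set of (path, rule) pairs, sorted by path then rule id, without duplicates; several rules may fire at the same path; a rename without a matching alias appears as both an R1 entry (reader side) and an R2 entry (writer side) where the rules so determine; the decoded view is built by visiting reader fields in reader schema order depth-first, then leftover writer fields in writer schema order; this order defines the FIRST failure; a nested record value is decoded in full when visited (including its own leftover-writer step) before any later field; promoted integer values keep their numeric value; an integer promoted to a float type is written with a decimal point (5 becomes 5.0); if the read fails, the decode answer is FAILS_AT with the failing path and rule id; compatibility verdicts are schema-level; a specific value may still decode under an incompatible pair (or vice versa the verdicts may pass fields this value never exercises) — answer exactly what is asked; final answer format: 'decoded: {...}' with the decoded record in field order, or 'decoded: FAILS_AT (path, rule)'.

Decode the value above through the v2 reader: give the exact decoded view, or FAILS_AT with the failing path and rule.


each type pair in Order: writer, then reader
decode (reader v2):
  read fails at archived under R1 (no fill)
  => FAILS_AT (archived, R1)
the rest of the Order diff is inert for this question:
  added field balance to record Order: optional float32, tag 34 (in v2 it sits immediately before seq) -> matters for Order compatibility verdicts, not for this value's decode

decoded: FAILS_AT (archived, R1)


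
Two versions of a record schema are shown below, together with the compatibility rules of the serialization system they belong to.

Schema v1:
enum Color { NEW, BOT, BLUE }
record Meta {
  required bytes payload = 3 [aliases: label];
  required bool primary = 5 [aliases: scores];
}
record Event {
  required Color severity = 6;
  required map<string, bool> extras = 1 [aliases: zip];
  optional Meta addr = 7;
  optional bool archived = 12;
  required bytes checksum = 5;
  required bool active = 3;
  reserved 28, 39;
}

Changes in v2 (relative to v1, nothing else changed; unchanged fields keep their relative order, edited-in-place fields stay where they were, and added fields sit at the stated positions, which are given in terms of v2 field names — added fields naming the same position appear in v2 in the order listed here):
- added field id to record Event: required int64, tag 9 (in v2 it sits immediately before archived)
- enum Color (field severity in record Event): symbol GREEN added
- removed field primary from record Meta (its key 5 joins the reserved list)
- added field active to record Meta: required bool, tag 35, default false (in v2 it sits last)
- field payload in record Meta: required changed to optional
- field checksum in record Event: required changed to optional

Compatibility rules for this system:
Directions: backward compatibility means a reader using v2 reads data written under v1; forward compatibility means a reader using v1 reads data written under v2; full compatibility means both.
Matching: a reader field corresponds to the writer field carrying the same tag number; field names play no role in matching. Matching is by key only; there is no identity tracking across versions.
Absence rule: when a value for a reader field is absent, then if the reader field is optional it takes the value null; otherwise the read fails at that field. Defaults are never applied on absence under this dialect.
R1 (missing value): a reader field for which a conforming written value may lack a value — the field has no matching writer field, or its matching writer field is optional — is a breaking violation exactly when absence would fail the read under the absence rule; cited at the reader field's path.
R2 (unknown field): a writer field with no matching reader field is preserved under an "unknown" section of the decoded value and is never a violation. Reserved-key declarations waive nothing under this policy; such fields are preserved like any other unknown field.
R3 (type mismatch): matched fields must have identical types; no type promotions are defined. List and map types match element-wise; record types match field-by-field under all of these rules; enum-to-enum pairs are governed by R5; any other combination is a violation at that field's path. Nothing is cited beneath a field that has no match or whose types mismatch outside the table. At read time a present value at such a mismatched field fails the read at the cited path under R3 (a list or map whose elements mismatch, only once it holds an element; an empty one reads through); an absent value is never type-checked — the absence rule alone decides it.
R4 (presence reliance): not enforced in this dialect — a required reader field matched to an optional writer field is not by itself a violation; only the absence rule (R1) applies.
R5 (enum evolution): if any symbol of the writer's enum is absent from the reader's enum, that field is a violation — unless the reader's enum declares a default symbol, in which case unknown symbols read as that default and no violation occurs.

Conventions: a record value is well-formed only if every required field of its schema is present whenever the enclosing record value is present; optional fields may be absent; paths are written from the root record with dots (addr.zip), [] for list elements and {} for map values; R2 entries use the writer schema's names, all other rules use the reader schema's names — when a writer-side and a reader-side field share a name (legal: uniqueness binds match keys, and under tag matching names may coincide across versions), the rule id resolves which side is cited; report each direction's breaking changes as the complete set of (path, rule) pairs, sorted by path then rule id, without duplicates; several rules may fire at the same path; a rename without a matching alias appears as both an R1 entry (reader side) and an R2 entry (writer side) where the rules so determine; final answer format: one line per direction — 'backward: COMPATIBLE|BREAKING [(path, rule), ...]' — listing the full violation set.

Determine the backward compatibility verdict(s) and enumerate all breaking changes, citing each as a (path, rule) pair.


each type pair in Event: writer, then reader
backward pass over Event, reader schema v2, writer schema v1:
  severity: Color -> Color, writer required; from severity
  extras: map<string, bool> -> map<string, bool>, writer required; from extras
  addr: Meta -> Meta, writer optional; from addr
  id: no writer match
  archived: bool -> bool, writer optional; from archived
  checksum: bytes -> bytes, writer required; from checksum
  active: bool -> bool, writer required; from active
  addr.payload: bytes -> bytes, writer required; from addr.payload
  addr.active: no writer match
  writer addr.primary: unknown to reader
  R1 fires at addr.active
  R1 fires at id
  backward on Event therefore BREAKING (2)
the other Event changes do not affect what is asked:
  enum Color (field severity in record Event): symbol GREEN added -> affects forward compatibility only, which is not asked
  removed field primary from record Meta (its key 5 joins the reserved list) -> affects forward compatibility only, which is not asked
  field payload in record Meta: required changed to optional -> affects forward compatibility only, which is not asked
  field checksum in record Event: required changed to optional -> affects forward compatibility only, which is not asked

backward: BREAKING [(addr.active, R1), (id, R1)]


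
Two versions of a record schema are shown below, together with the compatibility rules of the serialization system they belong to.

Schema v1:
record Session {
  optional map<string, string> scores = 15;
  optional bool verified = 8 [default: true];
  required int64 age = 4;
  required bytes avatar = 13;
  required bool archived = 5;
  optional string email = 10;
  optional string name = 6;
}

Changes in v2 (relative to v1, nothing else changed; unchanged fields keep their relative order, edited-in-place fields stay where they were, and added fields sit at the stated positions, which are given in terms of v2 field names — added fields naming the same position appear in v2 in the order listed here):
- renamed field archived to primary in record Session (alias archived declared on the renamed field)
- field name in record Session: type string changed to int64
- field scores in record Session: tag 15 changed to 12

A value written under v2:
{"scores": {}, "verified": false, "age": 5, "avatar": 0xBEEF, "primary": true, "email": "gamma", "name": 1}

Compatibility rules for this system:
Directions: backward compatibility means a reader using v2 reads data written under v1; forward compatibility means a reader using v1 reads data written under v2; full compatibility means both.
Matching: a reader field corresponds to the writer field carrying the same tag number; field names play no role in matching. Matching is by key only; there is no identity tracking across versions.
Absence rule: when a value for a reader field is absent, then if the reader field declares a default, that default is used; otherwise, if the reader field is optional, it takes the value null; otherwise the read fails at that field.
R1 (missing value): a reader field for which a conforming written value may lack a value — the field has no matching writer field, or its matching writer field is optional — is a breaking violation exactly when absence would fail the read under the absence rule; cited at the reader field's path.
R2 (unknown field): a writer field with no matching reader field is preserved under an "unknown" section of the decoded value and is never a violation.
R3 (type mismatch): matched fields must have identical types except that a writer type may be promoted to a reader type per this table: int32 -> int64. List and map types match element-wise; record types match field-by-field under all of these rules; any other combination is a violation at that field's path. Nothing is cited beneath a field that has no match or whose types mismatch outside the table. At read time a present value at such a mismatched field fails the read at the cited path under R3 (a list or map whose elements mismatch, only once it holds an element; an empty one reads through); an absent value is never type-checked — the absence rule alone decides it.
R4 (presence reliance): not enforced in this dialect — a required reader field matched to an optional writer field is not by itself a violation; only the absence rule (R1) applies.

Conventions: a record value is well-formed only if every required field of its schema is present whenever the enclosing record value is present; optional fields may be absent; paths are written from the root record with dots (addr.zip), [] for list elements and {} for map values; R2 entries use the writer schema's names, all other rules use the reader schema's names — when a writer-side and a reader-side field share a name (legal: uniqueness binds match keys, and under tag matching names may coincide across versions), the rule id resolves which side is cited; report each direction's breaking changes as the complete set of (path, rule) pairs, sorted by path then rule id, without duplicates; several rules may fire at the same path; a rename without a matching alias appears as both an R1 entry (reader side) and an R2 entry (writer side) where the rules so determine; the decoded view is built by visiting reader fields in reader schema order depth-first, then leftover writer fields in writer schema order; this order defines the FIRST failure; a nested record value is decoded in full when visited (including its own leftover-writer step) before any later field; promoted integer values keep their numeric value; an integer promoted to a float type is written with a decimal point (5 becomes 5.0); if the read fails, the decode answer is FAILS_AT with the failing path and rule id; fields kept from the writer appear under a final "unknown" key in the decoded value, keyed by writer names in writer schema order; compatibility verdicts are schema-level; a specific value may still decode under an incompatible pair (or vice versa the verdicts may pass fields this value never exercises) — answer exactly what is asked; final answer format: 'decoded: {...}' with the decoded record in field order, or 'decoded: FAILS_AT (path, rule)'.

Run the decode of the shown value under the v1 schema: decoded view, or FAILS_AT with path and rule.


decoded: FAILS_AT (name, R3)

in Session below, arrows point writer -> reader
migrating the Session value to v1:
  scores := null (missing; optional => null)
  verified := false
  age := 5
  avatar := 0xBEEF
  archived := true (from writer primary)
  email := "gamma"
  read fails at name under R3
  => FAILS_AT (name, R3)
diffs on Session not affecting the asked answer:
  renamed field archived to primary in record Session (alias archived declared on the renamed field) -> no rule fires on it and the decoded Session view is identical with or without it
  field scores in record Session: tag 15 changed to 12 -> no rule fires on it and the decoded Session view is identical with or without it


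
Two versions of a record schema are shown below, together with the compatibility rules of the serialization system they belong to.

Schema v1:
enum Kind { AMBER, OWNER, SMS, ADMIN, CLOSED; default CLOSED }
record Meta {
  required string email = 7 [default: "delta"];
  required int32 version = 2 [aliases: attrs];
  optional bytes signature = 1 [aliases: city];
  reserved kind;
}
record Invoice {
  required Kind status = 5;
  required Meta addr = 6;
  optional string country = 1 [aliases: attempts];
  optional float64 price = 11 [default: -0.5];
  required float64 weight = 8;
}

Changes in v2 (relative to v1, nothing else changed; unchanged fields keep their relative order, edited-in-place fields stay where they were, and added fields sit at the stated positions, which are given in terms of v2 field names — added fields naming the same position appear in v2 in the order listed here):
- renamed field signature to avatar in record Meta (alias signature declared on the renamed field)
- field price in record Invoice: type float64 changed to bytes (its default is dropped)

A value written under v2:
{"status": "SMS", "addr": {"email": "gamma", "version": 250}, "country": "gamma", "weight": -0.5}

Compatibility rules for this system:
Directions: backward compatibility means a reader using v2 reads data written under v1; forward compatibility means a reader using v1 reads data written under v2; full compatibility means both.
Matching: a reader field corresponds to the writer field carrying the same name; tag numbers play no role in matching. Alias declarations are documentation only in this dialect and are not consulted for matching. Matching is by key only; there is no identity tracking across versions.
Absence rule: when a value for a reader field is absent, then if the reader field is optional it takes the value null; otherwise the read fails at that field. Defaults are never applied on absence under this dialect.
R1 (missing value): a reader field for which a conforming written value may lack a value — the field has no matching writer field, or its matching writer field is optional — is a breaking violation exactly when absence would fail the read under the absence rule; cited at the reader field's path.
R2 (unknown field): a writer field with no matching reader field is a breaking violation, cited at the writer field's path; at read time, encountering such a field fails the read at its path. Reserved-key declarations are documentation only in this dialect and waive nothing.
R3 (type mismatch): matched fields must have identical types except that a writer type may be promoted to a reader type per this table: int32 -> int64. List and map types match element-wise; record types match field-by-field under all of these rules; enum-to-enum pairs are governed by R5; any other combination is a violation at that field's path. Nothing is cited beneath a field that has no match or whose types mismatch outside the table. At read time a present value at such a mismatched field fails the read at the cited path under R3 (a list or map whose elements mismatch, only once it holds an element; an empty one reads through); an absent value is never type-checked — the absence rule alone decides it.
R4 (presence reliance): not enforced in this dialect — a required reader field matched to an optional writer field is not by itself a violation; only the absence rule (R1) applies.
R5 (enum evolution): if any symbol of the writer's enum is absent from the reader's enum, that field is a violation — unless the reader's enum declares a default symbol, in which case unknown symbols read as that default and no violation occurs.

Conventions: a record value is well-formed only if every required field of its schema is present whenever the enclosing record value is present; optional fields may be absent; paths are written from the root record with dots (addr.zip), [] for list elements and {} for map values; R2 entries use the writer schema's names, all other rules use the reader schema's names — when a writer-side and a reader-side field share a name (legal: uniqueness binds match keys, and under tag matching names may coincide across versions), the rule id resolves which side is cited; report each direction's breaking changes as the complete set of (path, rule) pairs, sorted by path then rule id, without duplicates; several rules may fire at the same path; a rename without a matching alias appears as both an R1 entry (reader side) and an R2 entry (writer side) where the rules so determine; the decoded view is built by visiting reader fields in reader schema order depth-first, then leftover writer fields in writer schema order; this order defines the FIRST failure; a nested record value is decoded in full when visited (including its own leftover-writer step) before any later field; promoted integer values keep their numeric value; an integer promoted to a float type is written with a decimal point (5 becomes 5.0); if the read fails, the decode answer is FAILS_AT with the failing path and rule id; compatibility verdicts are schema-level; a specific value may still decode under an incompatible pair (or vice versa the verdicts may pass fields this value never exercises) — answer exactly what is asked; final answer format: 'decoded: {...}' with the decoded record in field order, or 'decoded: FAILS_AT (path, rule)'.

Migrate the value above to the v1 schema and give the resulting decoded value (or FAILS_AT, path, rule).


decoded: {"status": "SMS", "addr": {"email": "gamma", "version": 250, "signature": null}, "country": "gamma", "price": null, "weight": -0.5}

the writer's type comes first in each Invoice pair
decode walk for Invoice under reader schema v1:
  status := "SMS"
  addr.email := "gamma"
  addr.version := 250
  addr.signature := null (missing; optional => null)
  country := "gamma"
  price := null (missing; optional => null)
  weight := -0.5
  => decoded: {"status": "SMS", "addr": {"email": "gamma", "version": 250, "signature": null}, "country": "gamma", "price": null, "weight": -0.5}
the other Invoice changes do not affect what is asked:
  renamed field signature to avatar in record Meta (alias signature declared on the renamed field) -> matters for Invoice compatibility verdicts, not for this value's decode
  field price in record Invoice: type float64 changed to bytes (its default is dropped) -> matters for Invoice compatibility verdicts, not for this value's decode


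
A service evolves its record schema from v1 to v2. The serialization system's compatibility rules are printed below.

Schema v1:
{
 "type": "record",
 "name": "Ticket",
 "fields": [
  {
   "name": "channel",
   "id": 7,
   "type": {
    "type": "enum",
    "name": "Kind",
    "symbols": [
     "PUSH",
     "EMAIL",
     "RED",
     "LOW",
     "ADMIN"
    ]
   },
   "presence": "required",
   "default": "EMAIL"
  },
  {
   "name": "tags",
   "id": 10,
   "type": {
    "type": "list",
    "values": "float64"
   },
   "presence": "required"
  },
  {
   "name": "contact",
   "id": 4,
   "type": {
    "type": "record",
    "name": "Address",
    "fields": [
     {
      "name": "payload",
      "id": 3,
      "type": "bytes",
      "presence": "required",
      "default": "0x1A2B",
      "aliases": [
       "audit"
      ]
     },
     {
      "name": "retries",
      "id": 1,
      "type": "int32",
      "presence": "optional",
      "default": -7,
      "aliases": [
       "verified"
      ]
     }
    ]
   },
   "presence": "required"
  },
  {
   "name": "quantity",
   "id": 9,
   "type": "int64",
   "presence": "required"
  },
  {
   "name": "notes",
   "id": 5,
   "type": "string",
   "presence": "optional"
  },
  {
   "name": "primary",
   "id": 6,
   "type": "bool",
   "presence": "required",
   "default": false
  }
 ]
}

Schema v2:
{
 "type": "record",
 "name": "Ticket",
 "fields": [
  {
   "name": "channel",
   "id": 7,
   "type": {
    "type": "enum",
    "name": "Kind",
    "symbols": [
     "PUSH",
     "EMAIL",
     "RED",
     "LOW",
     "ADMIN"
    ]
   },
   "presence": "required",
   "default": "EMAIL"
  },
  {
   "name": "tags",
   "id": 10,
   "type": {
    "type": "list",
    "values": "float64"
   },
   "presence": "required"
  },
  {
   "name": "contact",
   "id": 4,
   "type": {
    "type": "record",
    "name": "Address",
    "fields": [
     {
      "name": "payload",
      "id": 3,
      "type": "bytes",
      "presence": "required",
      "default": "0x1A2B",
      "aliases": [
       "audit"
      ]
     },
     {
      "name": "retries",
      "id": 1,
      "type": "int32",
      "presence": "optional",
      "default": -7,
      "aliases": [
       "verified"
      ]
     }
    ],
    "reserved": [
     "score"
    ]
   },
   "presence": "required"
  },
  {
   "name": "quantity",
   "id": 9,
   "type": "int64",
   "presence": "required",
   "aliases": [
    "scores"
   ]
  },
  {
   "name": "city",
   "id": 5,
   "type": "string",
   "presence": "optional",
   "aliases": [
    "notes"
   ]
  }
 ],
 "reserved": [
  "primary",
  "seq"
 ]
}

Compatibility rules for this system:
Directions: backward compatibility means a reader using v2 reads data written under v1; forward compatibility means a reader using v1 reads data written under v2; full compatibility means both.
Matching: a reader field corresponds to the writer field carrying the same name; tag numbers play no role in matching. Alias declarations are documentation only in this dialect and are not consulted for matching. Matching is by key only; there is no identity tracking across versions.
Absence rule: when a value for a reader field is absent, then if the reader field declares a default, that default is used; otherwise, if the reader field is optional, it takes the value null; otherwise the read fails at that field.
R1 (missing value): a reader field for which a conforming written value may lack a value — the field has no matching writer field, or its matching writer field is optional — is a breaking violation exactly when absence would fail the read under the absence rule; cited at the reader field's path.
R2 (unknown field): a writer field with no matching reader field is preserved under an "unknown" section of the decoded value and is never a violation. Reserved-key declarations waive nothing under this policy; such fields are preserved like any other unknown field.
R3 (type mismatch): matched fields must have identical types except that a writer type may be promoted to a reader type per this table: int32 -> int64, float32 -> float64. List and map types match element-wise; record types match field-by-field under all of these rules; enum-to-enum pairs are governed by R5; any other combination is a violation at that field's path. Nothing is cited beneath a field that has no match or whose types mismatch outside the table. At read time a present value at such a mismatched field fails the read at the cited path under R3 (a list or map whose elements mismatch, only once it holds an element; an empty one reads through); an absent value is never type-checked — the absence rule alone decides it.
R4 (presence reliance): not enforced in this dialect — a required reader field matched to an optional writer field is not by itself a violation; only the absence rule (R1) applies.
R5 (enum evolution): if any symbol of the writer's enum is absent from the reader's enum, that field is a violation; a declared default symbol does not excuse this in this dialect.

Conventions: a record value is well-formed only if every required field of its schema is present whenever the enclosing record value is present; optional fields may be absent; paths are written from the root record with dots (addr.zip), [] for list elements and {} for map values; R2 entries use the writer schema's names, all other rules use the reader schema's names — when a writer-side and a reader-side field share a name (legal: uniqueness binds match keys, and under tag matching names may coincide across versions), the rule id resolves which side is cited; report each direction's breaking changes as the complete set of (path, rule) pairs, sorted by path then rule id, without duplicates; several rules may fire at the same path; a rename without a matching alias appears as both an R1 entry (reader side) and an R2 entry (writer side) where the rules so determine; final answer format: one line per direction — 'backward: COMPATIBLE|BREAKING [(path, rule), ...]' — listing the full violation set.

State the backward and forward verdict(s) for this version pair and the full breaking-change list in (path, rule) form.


backward: COMPATIBLE []; forward: COMPATIBLE []

each type pair in Ticket: writer, then reader
backward on Ticket — v2 reading data written by v1:
  channel <- channel (Kind -> Kind, writer required)
  tags <- tags (list<float64> -> list<float64>, writer required)
  contact <- contact (Address -> Address, writer required)
  quantity <- quantity (int64 -> int64, writer required)
  city: no writer-side match
  leftover writer field: notes
  leftover writer field: primary
  contact.payload <- contact.payload (bytes -> bytes, writer required)
  contact.retries <- contact.retries (int32 -> int32, writer optional)
  => no violations; backward on Ticket: COMPATIBLE
forward on Ticket — v1 reading data written by v2:
  channel <- channel (Kind -> Kind, writer required)
  tags <- tags (list<float64> -> list<float64>, writer required)
  contact <- contact (Address -> Address, writer required)
  quantity <- quantity (int64 -> int64, writer required)
  notes: no writer-side match
  primary: no writer-side match
  leftover writer field: city
  contact.payload <- contact.payload (bytes -> bytes, writer required)
  contact.retries <- contact.retries (int32 -> int32, writer optional)
  => no violations; forward on Ticket: COMPATIBLE


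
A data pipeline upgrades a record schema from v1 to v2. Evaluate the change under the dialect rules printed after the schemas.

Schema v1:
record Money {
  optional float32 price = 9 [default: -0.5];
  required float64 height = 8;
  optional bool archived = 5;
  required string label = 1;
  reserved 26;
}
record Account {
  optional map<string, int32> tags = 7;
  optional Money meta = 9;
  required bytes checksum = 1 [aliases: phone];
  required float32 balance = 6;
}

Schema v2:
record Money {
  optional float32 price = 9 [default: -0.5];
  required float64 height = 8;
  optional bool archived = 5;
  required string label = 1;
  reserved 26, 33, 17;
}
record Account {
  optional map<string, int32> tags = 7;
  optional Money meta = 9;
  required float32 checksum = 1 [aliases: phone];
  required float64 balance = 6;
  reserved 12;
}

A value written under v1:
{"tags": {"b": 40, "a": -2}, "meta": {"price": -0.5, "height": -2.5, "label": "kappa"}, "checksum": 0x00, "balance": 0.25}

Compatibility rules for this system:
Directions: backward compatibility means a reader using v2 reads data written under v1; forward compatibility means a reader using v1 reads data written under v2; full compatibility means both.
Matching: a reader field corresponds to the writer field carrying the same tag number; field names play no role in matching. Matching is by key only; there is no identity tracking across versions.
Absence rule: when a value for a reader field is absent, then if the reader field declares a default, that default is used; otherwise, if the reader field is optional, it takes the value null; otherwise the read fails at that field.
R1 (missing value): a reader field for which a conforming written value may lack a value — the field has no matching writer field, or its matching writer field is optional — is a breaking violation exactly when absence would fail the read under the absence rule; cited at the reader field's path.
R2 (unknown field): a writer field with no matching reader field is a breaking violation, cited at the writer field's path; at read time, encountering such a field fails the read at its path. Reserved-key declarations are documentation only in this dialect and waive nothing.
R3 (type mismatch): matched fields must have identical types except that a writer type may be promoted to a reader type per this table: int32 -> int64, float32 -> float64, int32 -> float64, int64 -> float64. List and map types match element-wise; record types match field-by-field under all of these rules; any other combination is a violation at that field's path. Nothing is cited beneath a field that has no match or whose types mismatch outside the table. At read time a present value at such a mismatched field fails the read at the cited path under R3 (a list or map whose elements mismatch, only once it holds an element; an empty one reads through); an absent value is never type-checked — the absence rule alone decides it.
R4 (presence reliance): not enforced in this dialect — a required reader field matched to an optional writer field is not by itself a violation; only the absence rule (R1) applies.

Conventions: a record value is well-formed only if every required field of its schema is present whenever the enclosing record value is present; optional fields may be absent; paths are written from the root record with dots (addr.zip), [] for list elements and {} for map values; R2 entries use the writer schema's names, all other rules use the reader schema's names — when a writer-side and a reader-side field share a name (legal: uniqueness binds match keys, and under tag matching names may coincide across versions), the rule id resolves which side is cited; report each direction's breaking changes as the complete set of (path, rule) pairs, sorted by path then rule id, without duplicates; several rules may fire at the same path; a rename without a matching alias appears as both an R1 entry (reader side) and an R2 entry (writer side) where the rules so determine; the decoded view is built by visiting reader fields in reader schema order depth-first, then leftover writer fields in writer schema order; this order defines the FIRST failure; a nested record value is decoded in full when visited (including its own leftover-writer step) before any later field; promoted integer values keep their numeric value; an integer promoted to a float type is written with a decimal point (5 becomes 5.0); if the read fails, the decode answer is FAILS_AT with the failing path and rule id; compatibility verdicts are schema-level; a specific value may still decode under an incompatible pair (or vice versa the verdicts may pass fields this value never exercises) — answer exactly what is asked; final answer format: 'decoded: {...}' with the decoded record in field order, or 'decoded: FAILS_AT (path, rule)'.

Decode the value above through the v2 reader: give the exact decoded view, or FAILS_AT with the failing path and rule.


the writer's type comes first in each Account pair
decode walk for Account under reader schema v2:
  tags := {"b": 40, "a": -2}
  meta.price := -0.5
  meta.height := -2.5
  meta.archived := null (absent, optional -> null)
  meta.label := "kappa"
  read fails at checksum under R3
  => FAILS_AT (checksum, R3)
the other Account changes do not affect what is asked:
  field balance in record Account: type float32 changed to float64 -> changes Account's schema-level verdicts only — the decode of this value is the same

decoded: FAILS_AT (checksum, R3)
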